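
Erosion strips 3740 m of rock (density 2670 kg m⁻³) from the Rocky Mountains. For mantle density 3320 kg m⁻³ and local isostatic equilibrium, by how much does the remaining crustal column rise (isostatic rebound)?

Unloading: uplift u = e ρ_c/ρ_m = 3740 m × 2670/3320 = 3010 m.

3010 m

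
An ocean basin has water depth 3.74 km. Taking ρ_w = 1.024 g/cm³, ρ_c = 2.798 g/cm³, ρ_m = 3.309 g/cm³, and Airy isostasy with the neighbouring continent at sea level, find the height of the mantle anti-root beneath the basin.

13 km

By Archimedes' principle applied to the lithosphere: replacing crust with seawater at the top is compensated by replacing crust with mantle at the base: d (ρ_c − ρ_w) = a (ρ_m − ρ_c).
a = d (ρ_c − ρ_w)/(ρ_m − ρ_c) = 3.74 km × 1.774/0.511 = 13 km.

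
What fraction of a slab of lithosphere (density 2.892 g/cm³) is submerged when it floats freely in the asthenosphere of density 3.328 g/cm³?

Submerged fraction = ρ_obj/ρ_fluid = 2.892/3.328 = 0.869.

0.869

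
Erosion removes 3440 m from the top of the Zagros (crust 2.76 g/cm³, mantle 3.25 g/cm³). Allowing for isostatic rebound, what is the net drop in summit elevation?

519 m

Rebound u = e ρ_c/ρ_m = 3440 m × 2.76/3.25 = 2921 m.
Net surface drop = e − u = 3440 m − 2921 m = e (ρ_m − ρ_c)/ρ_m = 519 m.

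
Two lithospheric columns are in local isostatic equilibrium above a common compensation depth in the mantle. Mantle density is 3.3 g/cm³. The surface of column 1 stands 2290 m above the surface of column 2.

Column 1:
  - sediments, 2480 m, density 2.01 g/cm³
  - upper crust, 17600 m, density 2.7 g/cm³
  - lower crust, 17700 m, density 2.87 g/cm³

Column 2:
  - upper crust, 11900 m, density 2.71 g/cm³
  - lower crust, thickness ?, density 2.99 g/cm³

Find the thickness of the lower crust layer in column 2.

21900 m

Take the compensation level at the base of the deeper column (depth z_c below the surface of column 1) and equate Σ ρ_i t_i down to z_c; mantle fills any gap and the z_c terms cancel.
Column 1: 2480×2.01 + 17600×2.7 + 17700×2.87 + (z_c − 37780)×3.3
Column 2: 2290×0 + 11900×2.71 + x×2.99 + (z_c − 2290 − 11900 − x)×3.3
The z_c×3.3 term appears on both sides and cancels. Collect the known terms of each column as K = Σ(ρt)_known − 3.3 × (depth of known layers): K_1 = 103303.8 − 3.3×37780 = −21370.2; K_2 = 32249 − 3.3×(2290 + 11900) = −14578.
Balance: K_1 = K_2 − x×(3.3 − 2.99), so x = (K_2 − K_1)/(3.3 − 2.99) = 6792.2/0.31 = 21900 m.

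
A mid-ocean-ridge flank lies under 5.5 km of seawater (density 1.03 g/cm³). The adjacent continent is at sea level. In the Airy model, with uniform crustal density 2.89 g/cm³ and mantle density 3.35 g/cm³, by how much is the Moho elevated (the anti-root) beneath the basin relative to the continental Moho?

22.2 km

Equating mass per unit area of the two columns: replacing crust with seawater at the top is compensated by replacing crust with mantle at the base: d (ρ_c − ρ_w) = a (ρ_m − ρ_c).
a = d (ρ_c − ρ_w)/(ρ_m − ρ_c) = 5.5 km × 1.86/0.46 = 22.2 km.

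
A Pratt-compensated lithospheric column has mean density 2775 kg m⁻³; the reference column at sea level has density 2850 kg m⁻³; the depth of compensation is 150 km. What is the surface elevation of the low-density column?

4.05 km

ρ_ref D = ρ (D + h) → h = D (ρ_ref − ρ)/ρ.
h = 150 km × (2850 − 2775)/2775 = 4.05 km.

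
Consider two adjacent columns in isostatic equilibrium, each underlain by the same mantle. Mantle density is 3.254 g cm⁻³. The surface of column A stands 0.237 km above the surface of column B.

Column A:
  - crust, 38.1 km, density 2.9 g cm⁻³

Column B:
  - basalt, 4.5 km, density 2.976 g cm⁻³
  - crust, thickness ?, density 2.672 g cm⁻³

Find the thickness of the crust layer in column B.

19.7 km

Take the compensation level at the base of the deeper column (depth z_c below the surface of column A) and equate Σ ρ_i t_i down to z_c; mantle fills any gap and the z_c terms cancel.
Column A: 38.1×2.9 + (z_c − 38.1)×3.254
Column B: 0.237×0 + 4.5×2.976 + x×2.672 + (z_c − 0.237 − 4.5 − x)×3.254
The z_c×3.254 term appears on both sides and cancels. Collect the known terms of each column as K = Σ(ρt)_known − 3.254 × (depth of known layers): K_A = 110.49 − 3.254×38.1 = −13.4874; K_B = 13.392 − 3.254×(0.237 + 4.5) = −2.022198.
Balance: K_A = K_B − x×(3.254 − 2.672), so x = (K_B − K_A)/(3.254 − 2.672) = 11.4652/0.582 = 19.7 km.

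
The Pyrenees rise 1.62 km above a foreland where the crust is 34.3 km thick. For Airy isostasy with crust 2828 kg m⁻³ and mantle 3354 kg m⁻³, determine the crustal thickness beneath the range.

44.6 km

Root depth r = h ρ_c / (ρ_m − ρ_c) = 1.62 km × 2828 / 526 = 8.71 km.
Total thickness = T + h + r = 34.3 km + 1.62 km + 8.71 km = 44.6 km.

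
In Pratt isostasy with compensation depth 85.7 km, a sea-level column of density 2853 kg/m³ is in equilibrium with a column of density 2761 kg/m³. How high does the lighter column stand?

2.86 km

ρ_ref D = ρ (D + h) → h = D (ρ_ref − ρ)/ρ.
h = 85.7 km × (2853 − 2761)/2761 = 2.86 km.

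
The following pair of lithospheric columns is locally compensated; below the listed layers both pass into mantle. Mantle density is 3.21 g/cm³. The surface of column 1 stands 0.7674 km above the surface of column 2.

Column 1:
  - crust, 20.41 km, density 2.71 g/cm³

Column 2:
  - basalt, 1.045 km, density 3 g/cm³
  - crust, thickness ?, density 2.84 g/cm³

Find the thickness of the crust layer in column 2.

20.3 km

Take the compensation level at the base of the deeper column (depth z_c below the surface of column 1) and equate Σ ρ_i t_i down to z_c; mantle fills any gap and the z_c terms cancel.
Column 1: 20.41×2.71 + (z_c − 20.41)×3.21
Column 2: 0.7674×0 + 1.045×3 + x×2.84 + (z_c − 0.7674 − 1.045 − x)×3.21
The z_c×3.21 term appears on both sides and cancels. Collect the known terms of each column as K = Σ(ρt)_known − 3.21 × (depth of known layers): K_1 = 55.3111 − 3.21×20.41 = −10.205; K_2 = 3.135 − 3.21×(0.7674 + 1.045) = −2.682804.
Balance: K_1 = K_2 − x×(3.21 − 2.84), so x = (K_2 − K_1)/(3.21 − 2.84) = 7.5222/0.37 = 20.3 km.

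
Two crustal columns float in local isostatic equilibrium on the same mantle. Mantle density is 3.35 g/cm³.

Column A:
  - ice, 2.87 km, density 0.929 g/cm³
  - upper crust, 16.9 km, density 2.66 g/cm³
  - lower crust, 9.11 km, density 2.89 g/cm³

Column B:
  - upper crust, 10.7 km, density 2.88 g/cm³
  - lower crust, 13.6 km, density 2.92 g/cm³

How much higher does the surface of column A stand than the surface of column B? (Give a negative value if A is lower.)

For any compensation level in the mantle, the mantle terms cancel and isostasy reduces to e = (Σt_A − Σt_B) − (Σ(ρt)_A − Σ(ρt)_B) / ρ_m.
Σt_A = 28.88 km; Σt_B = 24.3 km; Σ(ρt)_A = 73.94813; Σ(ρt)_B = 70.528 (in km·g/cm³).
e = (28.88 − 24.3) − (73.94813 − 70.528) / 3.35 = 3.56 km.

3.56 km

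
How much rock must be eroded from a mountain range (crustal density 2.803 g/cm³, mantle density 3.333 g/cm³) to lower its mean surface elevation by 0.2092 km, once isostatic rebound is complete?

1.32 km

Net drop Δ = e − u = e − e ρ_c/ρ_m = e (ρ_m − ρ_c)/ρ_m.
e = Δ ρ_m/(ρ_m − ρ_c) = 0.2092 km × 3.333/0.53 = 1.32 km.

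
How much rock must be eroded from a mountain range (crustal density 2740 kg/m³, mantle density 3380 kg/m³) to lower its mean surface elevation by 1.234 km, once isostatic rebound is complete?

Net drop Δ = e − u = e − e ρ_c/ρ_m = e (ρ_m − ρ_c)/ρ_m.
e = Δ ρ_m/(ρ_m − ρ_c) = 1.234 km × 3380/640 = 6.52 km.

6.52 km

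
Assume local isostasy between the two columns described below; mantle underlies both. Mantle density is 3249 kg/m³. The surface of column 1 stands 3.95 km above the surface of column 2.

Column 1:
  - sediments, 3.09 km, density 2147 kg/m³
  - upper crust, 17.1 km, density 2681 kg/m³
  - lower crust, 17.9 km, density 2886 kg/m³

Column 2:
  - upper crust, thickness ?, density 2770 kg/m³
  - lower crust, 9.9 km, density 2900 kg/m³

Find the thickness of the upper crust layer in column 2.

6.95 km

Take the compensation level at the base of the deeper column (depth z_c below the surface of column 1) and equate Σ ρ_i t_i down to z_c; mantle fills any gap and the z_c terms cancel.
Column 1: 3.09×2147 + 17.1×2681 + 17.9×2886 + (z_c − 38.09)×3249
Column 2: 3.95×0 + x×2770 + 9.9×2900 + (z_c − 3.95 − 9.9 − x)×3249
The z_c×3249 term appears on both sides and cancels. Collect the known terms of each column as K = Σ(ρt)_known − 3249 × (depth of known layers): K_1 = 104138.73 − 3249×38.09 = −19615.68; K_2 = 28710 − 3249×(3.95 + 9.9) = −16288.65.
Balance: K_1 = K_2 − x×(3249 − 2770), so x = (K_2 − K_1)/(3249 − 2770) = 3327.03/479 = 6.95 km.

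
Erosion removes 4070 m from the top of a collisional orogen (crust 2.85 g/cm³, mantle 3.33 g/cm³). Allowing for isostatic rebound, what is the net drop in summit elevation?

587 m

Rebound u = e ρ_c/ρ_m = 4070 m × 2.85/3.33 = 3483 m.
Net surface drop = e − u = 4070 m − 3483 m = e (ρ_m − ρ_c)/ρ_m = 587 m.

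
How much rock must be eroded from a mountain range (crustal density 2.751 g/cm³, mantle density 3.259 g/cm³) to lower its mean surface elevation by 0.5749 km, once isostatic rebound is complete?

3.69 km

Net drop Δ = e − u = e − e ρ_c/ρ_m = e (ρ_m − ρ_c)/ρ_m.
e = Δ ρ_m/(ρ_m − ρ_c) = 0.5749 km × 3.259/0.508 = 3.69 km.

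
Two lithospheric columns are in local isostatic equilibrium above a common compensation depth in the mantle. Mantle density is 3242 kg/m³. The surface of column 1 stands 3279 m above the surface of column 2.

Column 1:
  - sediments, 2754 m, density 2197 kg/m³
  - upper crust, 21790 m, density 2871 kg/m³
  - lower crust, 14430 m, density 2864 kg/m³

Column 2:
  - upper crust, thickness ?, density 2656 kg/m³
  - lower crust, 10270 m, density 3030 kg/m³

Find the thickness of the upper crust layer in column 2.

Take the compensation level at the base of the deeper column (depth z_c below the surface of column 1) and equate Σ ρ_i t_i down to z_c; mantle fills any gap and the z_c terms cancel.
Column 1: 2754×2197 + 21790×2871 + 14430×2864 + (z_c − 38974)×3242
Column 2: 3279×0 + x×2656 + 10270×3030 + (z_c − 3279 − 10270 − x)×3242
The z_c×3242 term appears on both sides and cancels. Collect the known terms of each column as K = Σ(ρt)_known − 3242 × (depth of known layers): K_1 = 109937148 − 3242×38974 = −16416560; K_2 = 31118100 − 3242×(3279 + 10270) = −12807758.
Balance: K_1 = K_2 − x×(3242 − 2656), so x = (K_2 − K_1)/(3242 − 2656) = 3608800/586 = 6160 m.

6160 m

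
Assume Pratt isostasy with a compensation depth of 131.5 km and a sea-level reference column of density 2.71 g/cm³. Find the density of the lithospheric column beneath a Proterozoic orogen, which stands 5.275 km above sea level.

Pratt balance: ρ_ref D = ρ (D + h).
ρ = ρ_ref D/(D + h) = 2.71 × 131.5 km/(131.5 km + 5.275 km) = 2.61 g/cm³.

2.61 g/cm³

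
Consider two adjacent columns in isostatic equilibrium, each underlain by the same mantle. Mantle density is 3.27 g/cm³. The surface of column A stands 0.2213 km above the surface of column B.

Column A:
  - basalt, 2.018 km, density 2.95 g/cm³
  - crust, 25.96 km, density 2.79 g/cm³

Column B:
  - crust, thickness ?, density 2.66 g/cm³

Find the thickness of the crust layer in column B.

20.3 km

Take the compensation level at the base of the deeper column (depth z_c below the surface of column A) and equate Σ ρ_i t_i down to z_c; mantle fills any gap and the z_c terms cancel.
Column A: 2.018×2.95 + 25.96×2.79 + (z_c − 27.978)×3.27
Column B: 0.2213×0 + x×2.66 + (z_c − 0.2213 − 0 − x)×3.27
The z_c×3.27 term appears on both sides and cancels. Collect the known terms of each column as K = Σ(ρt)_known − 3.27 × (depth of known layers): K_A = 78.3815 − 3.27×27.978 = −13.10656; K_B = 0 − 3.27×(0.2213 + 0) = −0.723651.
Balance: K_A = K_B − x×(3.27 − 2.66), so x = (K_B − K_A)/(3.27 − 2.66) = 12.3829/0.61 = 20.3 km.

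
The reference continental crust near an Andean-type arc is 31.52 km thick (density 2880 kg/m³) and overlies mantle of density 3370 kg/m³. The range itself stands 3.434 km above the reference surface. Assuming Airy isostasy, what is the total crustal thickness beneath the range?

Root depth r = h ρ_c / (ρ_m − ρ_c) = 3.434 km × 2880 / 490 = 20.18 km.
Total thickness = T + h + r = 31.52 km + 3.434 km + 20.18 km = 55.1 km.

55.1 km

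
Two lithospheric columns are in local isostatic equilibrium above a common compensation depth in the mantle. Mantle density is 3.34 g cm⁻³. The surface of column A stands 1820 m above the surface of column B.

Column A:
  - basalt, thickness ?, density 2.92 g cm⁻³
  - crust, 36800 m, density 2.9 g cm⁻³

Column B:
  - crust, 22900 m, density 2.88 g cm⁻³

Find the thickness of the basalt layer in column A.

1000 m

Take the compensation level at the base of the deeper column (depth z_c below the surface of column A) and equate Σ ρ_i t_i down to z_c; mantle fills any gap and the z_c terms cancel.
Column A: x×2.92 + 36800×2.9 + (z_c − 36800 − x)×3.34
Column B: 1820×0 + 22900×2.88 + (z_c − 1820 − 22900)×3.34
The z_c×3.34 term appears on both sides and cancels. Collect the known terms of each column as K = Σ(ρt)_known − 3.34 × (depth of known layers): K_A = 106720 − 3.34×36800 = −16192; K_B = 65952 − 3.34×(1820 + 22900) = −16612.8.
Balance: K_A − x×(3.34 − 2.92) = K_B, so x = (K_A − K_B)/(3.34 − 2.92) = 420.8/0.42 = 1000 m.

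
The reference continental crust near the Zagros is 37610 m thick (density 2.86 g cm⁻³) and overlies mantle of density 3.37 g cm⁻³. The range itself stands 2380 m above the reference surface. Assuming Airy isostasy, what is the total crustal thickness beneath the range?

Root depth r = h ρ_c / (ρ_m − ρ_c) = 2380 m × 2.86 / 0.51 = 13350 m.
Total thickness = T + h + r = 37610 m + 2380 m + 13350 m = 53300 m.

53300 m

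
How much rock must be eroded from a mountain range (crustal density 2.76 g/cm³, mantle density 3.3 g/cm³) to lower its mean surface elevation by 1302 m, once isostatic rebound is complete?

Net drop Δ = e − u = e − e ρ_c/ρ_m = e (ρ_m − ρ_c)/ρ_m.
e = Δ ρ_m/(ρ_m − ρ_c) = 1302 m × 3.3/0.54 = 7960 m.

7960 m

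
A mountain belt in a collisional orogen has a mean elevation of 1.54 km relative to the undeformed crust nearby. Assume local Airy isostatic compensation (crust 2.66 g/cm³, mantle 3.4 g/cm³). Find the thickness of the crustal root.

5.54 km

By Archimedes' principle applied to the lithosphere: the weight of the topography is balanced by the buoyancy of the root, ρ_c h = (ρ_m − ρ_c) r.
r = h · ρ_c / (ρ_m − ρ_c) = 1.54 km × 2.66 / (3.4 − 2.66) = 5.54 km.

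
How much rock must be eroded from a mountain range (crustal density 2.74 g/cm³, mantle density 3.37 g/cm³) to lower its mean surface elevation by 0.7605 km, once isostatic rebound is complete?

4.07 km

Net drop Δ = e − u = e − e ρ_c/ρ_m = e (ρ_m − ρ_c)/ρ_m.
e = Δ ρ_m/(ρ_m − ρ_c) = 0.7605 km × 3.37/0.63 = 4.07 km.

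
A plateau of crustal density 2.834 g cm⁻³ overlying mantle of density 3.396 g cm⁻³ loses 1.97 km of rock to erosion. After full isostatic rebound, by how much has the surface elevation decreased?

0.326 km

Rebound u = e ρ_c/ρ_m = 1.97 km × 2.834/3.396 = 1.644 km.
Net surface drop = e − u = 1.97 km − 1.644 km = e (ρ_m − ρ_c)/ρ_m = 0.326 km.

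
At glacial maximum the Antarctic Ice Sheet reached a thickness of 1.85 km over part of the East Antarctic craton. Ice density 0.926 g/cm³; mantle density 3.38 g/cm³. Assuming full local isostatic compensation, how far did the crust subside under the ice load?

For local isostatic compensation: the ice load ρ_ice t is balanced by mantle displaced below, ρ_m s.
s = t ρ_ice / ρ_m = 1.85 km × 0.926/3.38 = 0.507 km.

0.507 km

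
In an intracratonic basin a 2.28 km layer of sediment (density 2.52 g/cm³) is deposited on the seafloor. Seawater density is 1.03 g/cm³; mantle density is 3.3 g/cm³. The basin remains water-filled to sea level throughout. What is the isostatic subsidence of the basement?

1.5 km

Submarine loading: the sediment displaces seawater, and the subsidence is in turn flooded, so s (ρ_m − ρ_w) = t (ρ_sed − ρ_w).
s = 2.28 km × (2.52 − 1.03) / (3.3 − 1.03) = 1.5 km.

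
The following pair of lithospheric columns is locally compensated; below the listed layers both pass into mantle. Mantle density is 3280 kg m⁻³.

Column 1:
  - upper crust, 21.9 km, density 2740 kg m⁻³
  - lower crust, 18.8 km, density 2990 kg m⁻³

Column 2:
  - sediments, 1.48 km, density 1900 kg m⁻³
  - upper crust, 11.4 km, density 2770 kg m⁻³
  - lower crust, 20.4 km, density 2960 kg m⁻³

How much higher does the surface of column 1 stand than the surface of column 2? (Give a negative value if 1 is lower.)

For any compensation level in the mantle, the mantle terms cancel and isostasy reduces to e = (Σt_1 − Σt_2) − (Σ(ρt)_1 − Σ(ρt)_2) / ρ_m.
Σt_1 = 40.7 km; Σt_2 = 33.28 km; Σ(ρt)_1 = 116218; Σ(ρt)_2 = 94774 (in km·kg m⁻³).
e = (40.7 − 33.28) − (116218 − 94774) / 3280 = 0.882 km.

0.882 km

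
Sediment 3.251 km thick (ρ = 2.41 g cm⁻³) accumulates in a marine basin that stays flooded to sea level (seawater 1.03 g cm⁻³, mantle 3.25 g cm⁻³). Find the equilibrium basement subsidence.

Submarine loading: the sediment displaces seawater, and the subsidence is in turn flooded, so s (ρ_m − ρ_w) = t (ρ_sed − ρ_w).
s = 3.251 km × (2.41 − 1.03) / (3.25 − 1.03) = 2.02 km.

2.02 km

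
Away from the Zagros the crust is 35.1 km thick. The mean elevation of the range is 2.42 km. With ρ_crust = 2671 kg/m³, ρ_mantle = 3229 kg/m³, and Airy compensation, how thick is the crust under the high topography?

Root depth r = h ρ_c / (ρ_m − ρ_c) = 2.42 km × 2671 / 558 = 11.58 km.
Total thickness = T + h + r = 35.1 km + 2.42 km + 11.58 km = 49.1 km.

49.1 km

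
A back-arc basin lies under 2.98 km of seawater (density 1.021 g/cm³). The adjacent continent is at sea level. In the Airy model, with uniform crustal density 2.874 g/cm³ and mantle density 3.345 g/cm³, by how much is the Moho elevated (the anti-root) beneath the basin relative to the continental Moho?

11.7 km

Isostatic balance requires: replacing crust with seawater at the top is compensated by replacing crust with mantle at the base: d (ρ_c − ρ_w) = a (ρ_m − ρ_c).
a = d (ρ_c − ρ_w)/(ρ_m − ρ_c) = 2.98 km × 1.853/0.471 = 11.7 km.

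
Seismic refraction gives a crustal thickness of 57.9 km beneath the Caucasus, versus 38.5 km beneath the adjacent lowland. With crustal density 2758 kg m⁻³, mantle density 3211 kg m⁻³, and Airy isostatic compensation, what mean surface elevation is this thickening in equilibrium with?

Excess crust Δ = 57.9 km − 38.5 km = 19.4 km, split between elevation h and root r with h + r = Δ.
Airy balance ρ_c h = (ρ_m − ρ_c) r gives r = h ρ_c/(ρ_m − ρ_c), so h (1 + ρ_c/(ρ_m − ρ_c)) = Δ, i.e. h = Δ (ρ_m − ρ_c)/ρ_m.
h = 19.4 km × 453/3211 = 2.74 km.

2.74 km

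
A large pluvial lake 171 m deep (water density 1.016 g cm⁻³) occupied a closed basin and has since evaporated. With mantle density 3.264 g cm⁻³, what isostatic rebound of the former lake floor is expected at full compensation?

53.2 m

u = d ρ_w/ρ_m = 171 m × 1.016/3.264 = 53.2 m.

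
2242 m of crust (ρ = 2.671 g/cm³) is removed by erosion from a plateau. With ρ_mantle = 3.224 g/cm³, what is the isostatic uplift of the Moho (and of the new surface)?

Unloading: uplift u = e ρ_c/ρ_m = 2242 m × 2.671/3.224 = 1860 m.

1860 m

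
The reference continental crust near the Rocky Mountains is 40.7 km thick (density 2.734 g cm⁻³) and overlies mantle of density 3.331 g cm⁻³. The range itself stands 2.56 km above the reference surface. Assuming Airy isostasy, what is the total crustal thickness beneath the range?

55 km

Root depth r = h ρ_c / (ρ_m − ρ_c) = 2.56 km × 2.734 / 0.597 = 11.72 km.
Total thickness = T + h + r = 40.7 km + 2.56 km + 11.72 km = 55 km.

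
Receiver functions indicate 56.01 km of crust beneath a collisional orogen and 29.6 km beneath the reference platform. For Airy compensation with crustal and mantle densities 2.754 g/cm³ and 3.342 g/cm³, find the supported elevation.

4.65 km

Excess crust Δ = 56.01 km − 29.6 km = 26.41 km, split between elevation h and root r with h + r = Δ.
Airy balance ρ_c h = (ρ_m − ρ_c) r gives r = h ρ_c/(ρ_m − ρ_c), so h (1 + ρ_c/(ρ_m − ρ_c)) = Δ, i.e. h = Δ (ρ_m − ρ_c)/ρ_m.
h = 26.41 km × 0.588/3.342 = 4.65 km.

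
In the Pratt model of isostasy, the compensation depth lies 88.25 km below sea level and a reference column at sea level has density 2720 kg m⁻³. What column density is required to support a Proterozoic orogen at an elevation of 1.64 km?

2670 kg m⁻³

Pratt balance: ρ_ref D = ρ (D + h).
ρ = ρ_ref D/(D + h) = 2720 × 88.25 km/(88.25 km + 1.64 km) = 2670 kg m⁻³.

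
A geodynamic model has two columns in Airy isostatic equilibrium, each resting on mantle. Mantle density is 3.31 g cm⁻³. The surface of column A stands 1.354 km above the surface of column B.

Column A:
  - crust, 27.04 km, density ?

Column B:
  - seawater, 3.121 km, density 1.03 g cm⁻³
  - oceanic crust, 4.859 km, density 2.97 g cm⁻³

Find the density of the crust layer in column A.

Take the compensation level at the base of the deeper column (depth z_c below the surface of column A) and equate Σ ρ_i t_i down to z_c; mantle fills any gap and the z_c terms cancel.
Column A: 27.04×ρ + (z_c − 27.04)×3.31
Column B: 1.354×0 + 3.121×1.03 + 4.859×2.97 + (z_c − 1.354 − 7.98)×3.31
The z_c×3.31 term appears on both sides and cancels. Collect the known terms of each column as K = Σ(ρt)_known − 3.31 × (depth of known layers): K_A = 0 − 3.31×27.04 = −89.5024; K_B = 17.64586 − 3.31×(1.354 + 7.98) = −13.24968.
Balance: K_A + 27.04×ρ = K_B, so ρ = (K_B − K_A)/27.04 = 76.2527/27.04 = 2.82 g cm⁻³.

2.82 g cm⁻³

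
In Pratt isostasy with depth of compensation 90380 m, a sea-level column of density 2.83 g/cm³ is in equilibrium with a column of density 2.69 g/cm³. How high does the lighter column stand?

ρ_ref D = ρ (D + h) → h = D (ρ_ref − ρ)/ρ.
h = 90380 m × (2.83 − 2.69)/2.69 = 4700 m.

4700 m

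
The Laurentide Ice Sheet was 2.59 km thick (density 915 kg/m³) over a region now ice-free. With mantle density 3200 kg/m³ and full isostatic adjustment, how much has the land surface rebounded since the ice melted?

Removing the load lets mantle flow back in; uplift u satisfies ρ_ice t = ρ_m u.
u = t ρ_ice/ρ_m = 2.59 km × 915/3200 = 0.741 km.

0.741 km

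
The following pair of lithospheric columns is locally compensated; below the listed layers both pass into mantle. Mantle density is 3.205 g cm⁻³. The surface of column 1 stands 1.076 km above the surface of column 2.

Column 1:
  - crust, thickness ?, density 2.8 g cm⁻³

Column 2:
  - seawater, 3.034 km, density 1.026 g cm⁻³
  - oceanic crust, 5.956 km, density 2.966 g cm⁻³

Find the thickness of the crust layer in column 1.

Take the compensation level at the base of the deeper column (depth z_c below the surface of column 1) and equate Σ ρ_i t_i down to z_c; mantle fills any gap and the z_c terms cancel.
Column 1: x×2.8 + (z_c − 0 − x)×3.205
Column 2: 1.076×0 + 3.034×1.026 + 5.956×2.966 + (z_c − 1.076 − 8.99)×3.205
The z_c×3.205 term appears on both sides and cancels. Collect the known terms of each column as K = Σ(ρt)_known − 3.205 × (depth of known layers): K_1 = 0 − 3.205×0 = 0; K_2 = 20.77838 − 3.205×(1.076 + 8.99) = −11.48315.
Balance: K_1 − x×(3.205 − 2.8) = K_2, so x = (K_1 − K_2)/(3.205 − 2.8) = 11.4832/0.405 = 28.4 km.

28.4 km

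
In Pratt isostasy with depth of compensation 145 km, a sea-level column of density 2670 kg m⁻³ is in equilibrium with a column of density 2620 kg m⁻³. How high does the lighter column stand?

ρ_ref D = ρ (D + h) → h = D (ρ_ref − ρ)/ρ.
h = 145 km × (2670 − 2620)/2620 = 2.77 km.

2.77 km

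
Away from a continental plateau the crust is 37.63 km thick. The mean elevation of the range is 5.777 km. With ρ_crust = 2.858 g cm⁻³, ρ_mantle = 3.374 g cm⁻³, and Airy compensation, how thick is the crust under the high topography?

Root depth r = h ρ_c / (ρ_m − ρ_c) = 5.777 km × 2.858 / 0.516 = 32 km.
Total thickness = T + h + r = 37.63 km + 5.777 km + 32 km = 75.4 km.

75.4 km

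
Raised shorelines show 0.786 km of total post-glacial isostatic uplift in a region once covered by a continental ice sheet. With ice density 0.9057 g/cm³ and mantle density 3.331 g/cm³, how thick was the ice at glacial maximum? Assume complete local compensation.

2.89 km

u = t ρ_ice/ρ_m → t = u ρ_m/ρ_ice = 0.786 km × 3.331/0.9057 = 2.89 km.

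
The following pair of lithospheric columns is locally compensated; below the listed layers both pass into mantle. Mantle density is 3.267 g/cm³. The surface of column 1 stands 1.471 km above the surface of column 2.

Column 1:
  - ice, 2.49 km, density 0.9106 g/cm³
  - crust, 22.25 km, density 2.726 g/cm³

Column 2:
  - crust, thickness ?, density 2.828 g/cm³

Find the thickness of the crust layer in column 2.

Take the compensation level at the base of the deeper column (depth z_c below the surface of column 1) and equate Σ ρ_i t_i down to z_c; mantle fills any gap and the z_c terms cancel.
Column 1: 2.49×0.9106 + 22.25×2.726 + (z_c − 24.74)×3.267
Column 2: 1.471×0 + x×2.828 + (z_c − 1.471 − 0 − x)×3.267
The z_c×3.267 term appears on both sides and cancels. Collect the known terms of each column as K = Σ(ρt)_known − 3.267 × (depth of known layers): K_1 = 62.920894 − 3.267×24.74 = −17.904686; K_2 = 0 − 3.267×(1.471 + 0) = −4.805757.
Balance: K_1 = K_2 − x×(3.267 − 2.828), so x = (K_2 − K_1)/(3.267 − 2.828) = 13.0989/0.439 = 29.8 km.

29.8 km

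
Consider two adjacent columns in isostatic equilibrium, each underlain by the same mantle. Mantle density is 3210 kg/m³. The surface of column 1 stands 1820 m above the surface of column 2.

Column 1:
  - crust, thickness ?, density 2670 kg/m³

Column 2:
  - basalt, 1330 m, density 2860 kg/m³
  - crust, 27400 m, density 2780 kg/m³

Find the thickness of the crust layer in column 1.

33500 m

Take the compensation level at the base of the deeper column (depth z_c below the surface of column 1) and equate Σ ρ_i t_i down to z_c; mantle fills any gap and the z_c terms cancel.
Column 1: x×2670 + (z_c − 0 − x)×3210
Column 2: 1820×0 + 1330×2860 + 27400×2780 + (z_c − 1820 − 28730)×3210
The z_c×3210 term appears on both sides and cancels. Collect the known terms of each column as K = Σ(ρt)_known − 3210 × (depth of known layers): K_1 = 0 − 3210×0 = 0; K_2 = 79975800 − 3210×(1820 + 28730) = −18089700.
Balance: K_1 − x×(3210 − 2670) = K_2, so x = (K_1 − K_2)/(3210 − 2670) = 18089700/540 = 33500 m.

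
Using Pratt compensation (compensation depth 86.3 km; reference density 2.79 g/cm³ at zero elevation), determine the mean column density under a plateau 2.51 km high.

2.71 g/cm³

Pratt balance: ρ_ref D = ρ (D + h).
ρ = ρ_ref D/(D + h) = 2.79 × 86.3 km/(86.3 km + 2.51 km) = 2.71 g/cm³.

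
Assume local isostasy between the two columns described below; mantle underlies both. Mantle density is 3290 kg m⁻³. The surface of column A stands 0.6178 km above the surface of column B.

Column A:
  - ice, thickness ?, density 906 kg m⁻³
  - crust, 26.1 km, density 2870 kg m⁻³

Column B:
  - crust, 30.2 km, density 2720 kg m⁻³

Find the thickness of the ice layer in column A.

3.48 km

Take the compensation level at the base of the deeper column (depth z_c below the surface of column A) and equate Σ ρ_i t_i down to z_c; mantle fills any gap and the z_c terms cancel.
Column A: x×906 + 26.1×2870 + (z_c − 26.1 − x)×3290
Column B: 0.6178×0 + 30.2×2720 + (z_c − 0.6178 − 30.2)×3290
The z_c×3290 term appears on both sides and cancels. Collect the known terms of each column as K = Σ(ρt)_known − 3290 × (depth of known layers): K_A = 74907 − 3290×26.1 = −10962; K_B = 82144 − 3290×(0.6178 + 30.2) = −19246.562.
Balance: K_A − x×(3290 − 906) = K_B, so x = (K_A − K_B)/(3290 − 906) = 8284.56/2384 = 3.48 km.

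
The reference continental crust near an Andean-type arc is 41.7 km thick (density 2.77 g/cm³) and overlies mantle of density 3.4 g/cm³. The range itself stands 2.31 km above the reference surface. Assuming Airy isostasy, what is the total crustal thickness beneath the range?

Root depth r = h ρ_c / (ρ_m − ρ_c) = 2.31 km × 2.77 / 0.63 = 10.16 km.
Total thickness = T + h + r = 41.7 km + 2.31 km + 10.16 km = 54.2 km.

54.2 km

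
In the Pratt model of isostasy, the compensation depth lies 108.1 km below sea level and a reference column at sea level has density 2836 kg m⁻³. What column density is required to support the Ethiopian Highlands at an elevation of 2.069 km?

Pratt balance: ρ_ref D = ρ (D + h).
ρ = ρ_ref D/(D + h) = 2836 × 108.1 km/(108.1 km + 2.069 km) = 2780 kg m⁻³.

2780 kg m⁻³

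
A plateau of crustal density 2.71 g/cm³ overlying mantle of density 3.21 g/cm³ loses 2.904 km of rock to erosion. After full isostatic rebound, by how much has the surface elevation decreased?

0.452 km

Rebound u = e ρ_c/ρ_m = 2.904 km × 2.71/3.21 = 2.452 km.
Net surface drop = e − u = 2.904 km − 2.452 km = e (ρ_m − ρ_c)/ρ_m = 0.452 km.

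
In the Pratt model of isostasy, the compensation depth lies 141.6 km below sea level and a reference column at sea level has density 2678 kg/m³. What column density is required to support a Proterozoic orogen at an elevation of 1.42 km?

Pratt balance: ρ_ref D = ρ (D + h).
ρ = ρ_ref D/(D + h) = 2678 × 141.6 km/(141.6 km + 1.42 km) = 2650 kg/m³.

2650 kg/m³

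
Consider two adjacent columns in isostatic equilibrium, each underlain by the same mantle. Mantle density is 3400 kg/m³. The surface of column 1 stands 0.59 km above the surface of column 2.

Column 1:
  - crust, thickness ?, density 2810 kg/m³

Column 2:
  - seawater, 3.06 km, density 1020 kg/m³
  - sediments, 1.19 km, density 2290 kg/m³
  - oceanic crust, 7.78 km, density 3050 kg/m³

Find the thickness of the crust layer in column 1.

Take the compensation level at the base of the deeper column (depth z_c below the surface of column 1) and equate Σ ρ_i t_i down to z_c; mantle fills any gap and the z_c terms cancel.
Column 1: x×2810 + (z_c − 0 − x)×3400
Column 2: 0.59×0 + 3.06×1020 + 1.19×2290 + 7.78×3050 + (z_c − 0.59 − 12.03)×3400
The z_c×3400 term appears on both sides and cancels. Collect the known terms of each column as K = Σ(ρt)_known − 3400 × (depth of known layers): K_1 = 0 − 3400×0 = 0; K_2 = 29575.3 − 3400×(0.59 + 12.03) = −13332.7.
Balance: K_1 − x×(3400 − 2810) = K_2, so x = (K_1 − K_2)/(3400 − 2810) = 13332.7/590 = 22.6 km.

22.6 km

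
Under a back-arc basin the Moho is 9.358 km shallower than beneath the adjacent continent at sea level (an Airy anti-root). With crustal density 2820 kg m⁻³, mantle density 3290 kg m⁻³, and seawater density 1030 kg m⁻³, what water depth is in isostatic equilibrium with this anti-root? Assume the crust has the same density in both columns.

2.46 km

Replacing a thickness d of crust by seawater at the top must be balanced by replacing crust with mantle at the base: d (ρ_c − ρ_w) = a (ρ_m − ρ_c).
d = a (ρ_m − ρ_c)/(ρ_c − ρ_w) = 9.358 km × 470/1790 = 2.46 km.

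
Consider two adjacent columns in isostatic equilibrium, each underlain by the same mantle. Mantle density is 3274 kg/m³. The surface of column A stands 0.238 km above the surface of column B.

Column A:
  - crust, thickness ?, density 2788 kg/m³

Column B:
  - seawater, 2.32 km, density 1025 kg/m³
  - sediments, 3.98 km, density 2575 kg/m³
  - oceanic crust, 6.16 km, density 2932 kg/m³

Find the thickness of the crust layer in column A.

Take the compensation level at the base of the deeper column (depth z_c below the surface of column A) and equate Σ ρ_i t_i down to z_c; mantle fills any gap and the z_c terms cancel.
Column A: x×2788 + (z_c − 0 − x)×3274
Column B: 0.238×0 + 2.32×1025 + 3.98×2575 + 6.16×2932 + (z_c − 0.238 − 12.46)×3274
The z_c×3274 term appears on both sides and cancels. Collect the known terms of each column as K = Σ(ρt)_known − 3274 × (depth of known layers): K_A = 0 − 3274×0 = 0; K_B = 30687.62 − 3274×(0.238 + 12.46) = −10885.632.
Balance: K_A − x×(3274 − 2788) = K_B, so x = (K_A − K_B)/(3274 − 2788) = 10885.6/486 = 22.4 km.

22.4 km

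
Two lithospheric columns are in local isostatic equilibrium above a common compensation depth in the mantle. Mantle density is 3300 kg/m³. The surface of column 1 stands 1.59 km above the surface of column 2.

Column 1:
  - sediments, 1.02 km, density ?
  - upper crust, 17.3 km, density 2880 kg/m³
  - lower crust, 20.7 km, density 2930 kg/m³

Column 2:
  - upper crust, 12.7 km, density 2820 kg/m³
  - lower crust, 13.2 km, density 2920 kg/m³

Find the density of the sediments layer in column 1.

Take the compensation level at the base of the deeper column (depth z_c below the surface of column 1) and equate Σ ρ_i t_i down to z_c; mantle fills any gap and the z_c terms cancel.
Column 1: 1.02×ρ + 17.3×2880 + 20.7×2930 + (z_c − 39.02)×3300
Column 2: 1.59×0 + 12.7×2820 + 13.2×2920 + (z_c − 1.59 − 25.9)×3300
The z_c×3300 term appears on both sides and cancels. Collect the known terms of each column as K = Σ(ρt)_known − 3300 × (depth of known layers): K_1 = 110475 − 3300×39.02 = −18291; K_2 = 74358 − 3300×(1.59 + 25.9) = −16359.
Balance: K_1 + 1.02×ρ = K_2, so ρ = (K_2 − K_1)/1.02 = 1932/1.02 = 1890 kg/m³.

1890 kg/m³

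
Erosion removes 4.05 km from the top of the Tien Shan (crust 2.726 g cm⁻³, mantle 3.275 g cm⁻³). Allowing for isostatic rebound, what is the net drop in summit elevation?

Rebound u = e ρ_c/ρ_m = 4.05 km × 2.726/3.275 = 3.371 km.
Net surface drop = e − u = 4.05 km − 3.371 km = e (ρ_m − ρ_c)/ρ_m = 0.679 km.

0.679 km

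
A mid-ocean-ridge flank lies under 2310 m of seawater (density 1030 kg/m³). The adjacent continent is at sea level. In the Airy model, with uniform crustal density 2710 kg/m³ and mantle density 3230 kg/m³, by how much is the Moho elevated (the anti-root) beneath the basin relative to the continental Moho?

By Archimedes' principle applied to the lithosphere: replacing crust with seawater at the top is compensated by replacing crust with mantle at the base: d (ρ_c − ρ_w) = a (ρ_m − ρ_c).
a = d (ρ_c − ρ_w)/(ρ_m − ρ_c) = 2310 m × 1680/520 = 7460 m.

7460 m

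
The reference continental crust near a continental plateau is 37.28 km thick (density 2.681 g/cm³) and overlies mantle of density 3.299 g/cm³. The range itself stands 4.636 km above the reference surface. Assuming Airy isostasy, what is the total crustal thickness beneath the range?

62 km

Root depth r = h ρ_c / (ρ_m − ρ_c) = 4.636 km × 2.681 / 0.618 = 20.11 km.
Total thickness = T + h + r = 37.28 km + 4.636 km + 20.11 km = 62 km.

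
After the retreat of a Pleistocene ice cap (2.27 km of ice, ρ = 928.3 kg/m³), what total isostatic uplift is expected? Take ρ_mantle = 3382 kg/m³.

0.623 km

Removing the load lets mantle flow back in; uplift u satisfies ρ_ice t = ρ_m u.
u = t ρ_ice/ρ_m = 2.27 km × 928.3/3382 = 0.623 km.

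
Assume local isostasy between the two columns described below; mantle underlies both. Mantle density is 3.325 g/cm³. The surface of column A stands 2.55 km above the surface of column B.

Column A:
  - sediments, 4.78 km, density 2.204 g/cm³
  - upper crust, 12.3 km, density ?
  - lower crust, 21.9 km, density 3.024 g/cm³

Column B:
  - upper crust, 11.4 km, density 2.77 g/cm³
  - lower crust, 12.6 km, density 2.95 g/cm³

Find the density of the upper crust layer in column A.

2.71 g/cm³

Take the compensation level at the base of the deeper column (depth z_c below the surface of column A) and equate Σ ρ_i t_i down to z_c; mantle fills any gap and the z_c terms cancel.
Column A: 4.78×2.204 + 12.3×ρ + 21.9×3.024 + (z_c − 38.98)×3.325
Column B: 2.55×0 + 11.4×2.77 + 12.6×2.95 + (z_c − 2.55 − 24)×3.325
The z_c×3.325 term appears on both sides and cancels. Collect the known terms of each column as K = Σ(ρt)_known − 3.325 × (depth of known layers): K_A = 76.76072 − 3.325×38.98 = −52.84778; K_B = 68.748 − 3.325×(2.55 + 24) = −19.53075.
Balance: K_A + 12.3×ρ = K_B, so ρ = (K_B − K_A)/12.3 = 33.317/12.3 = 2.71 g/cm³.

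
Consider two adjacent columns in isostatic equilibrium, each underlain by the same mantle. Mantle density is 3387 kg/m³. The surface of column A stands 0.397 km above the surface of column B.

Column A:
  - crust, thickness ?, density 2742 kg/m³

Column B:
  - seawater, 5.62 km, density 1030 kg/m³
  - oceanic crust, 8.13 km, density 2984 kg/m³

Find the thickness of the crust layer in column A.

Take the compensation level at the base of the deeper column (depth z_c below the surface of column A) and equate Σ ρ_i t_i down to z_c; mantle fills any gap and the z_c terms cancel.
Column A: x×2742 + (z_c − 0 − x)×3387
Column B: 0.397×0 + 5.62×1030 + 8.13×2984 + (z_c − 0.397 − 13.75)×3387
The z_c×3387 term appears on both sides and cancels. Collect the known terms of each column as K = Σ(ρt)_known − 3387 × (depth of known layers): K_A = 0 − 3387×0 = 0; K_B = 30048.52 − 3387×(0.397 + 13.75) = −17867.369.
Balance: K_A − x×(3387 − 2742) = K_B, so x = (K_A − K_B)/(3387 − 2742) = 17867.4/645 = 27.7 km.

27.7 km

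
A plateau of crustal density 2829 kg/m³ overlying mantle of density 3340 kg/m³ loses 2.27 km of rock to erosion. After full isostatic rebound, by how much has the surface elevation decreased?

0.347 km

Rebound u = e ρ_c/ρ_m = 2.27 km × 2829/3340 = 1.923 km.
Net surface drop = e − u = 2.27 km − 1.923 km = e (ρ_m − ρ_c)/ρ_m = 0.347 km.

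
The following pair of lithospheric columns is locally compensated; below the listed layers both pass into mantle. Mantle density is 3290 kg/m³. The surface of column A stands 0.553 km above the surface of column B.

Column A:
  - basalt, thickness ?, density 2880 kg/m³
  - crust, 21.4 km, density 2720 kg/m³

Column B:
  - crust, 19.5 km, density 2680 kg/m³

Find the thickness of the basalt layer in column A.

Take the compensation level at the base of the deeper column (depth z_c below the surface of column A) and equate Σ ρ_i t_i down to z_c; mantle fills any gap and the z_c terms cancel.
Column A: x×2880 + 21.4×2720 + (z_c − 21.4 − x)×3290
Column B: 0.553×0 + 19.5×2680 + (z_c − 0.553 − 19.5)×3290
The z_c×3290 term appears on both sides and cancels. Collect the known terms of each column as K = Σ(ρt)_known − 3290 × (depth of known layers): K_A = 58208 − 3290×21.4 = −12198; K_B = 52260 − 3290×(0.553 + 19.5) = −13714.37.
Balance: K_A − x×(3290 − 2880) = K_B, so x = (K_A − K_B)/(3290 − 2880) = 1516.37/410 = 3.7 km.

3.7 km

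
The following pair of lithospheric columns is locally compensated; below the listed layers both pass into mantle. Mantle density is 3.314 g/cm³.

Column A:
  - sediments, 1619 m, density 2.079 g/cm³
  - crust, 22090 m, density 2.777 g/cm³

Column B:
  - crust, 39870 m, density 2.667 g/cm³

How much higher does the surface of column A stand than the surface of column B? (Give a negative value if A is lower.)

−3600 m

For any compensation level in the mantle, the mantle terms cancel and isostasy reduces to e = (Σt_A − Σt_B) − (Σ(ρt)_A − Σ(ρt)_B) / ρ_m.
Σt_A = 23709 m; Σt_B = 39870 m; Σ(ρt)_A = 64709.831; Σ(ρt)_B = 106333.29 (in m·g/cm³).
e = (23709 − 39870) − (64709.831 − 106333.29) / 3.314 = −3600 m.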